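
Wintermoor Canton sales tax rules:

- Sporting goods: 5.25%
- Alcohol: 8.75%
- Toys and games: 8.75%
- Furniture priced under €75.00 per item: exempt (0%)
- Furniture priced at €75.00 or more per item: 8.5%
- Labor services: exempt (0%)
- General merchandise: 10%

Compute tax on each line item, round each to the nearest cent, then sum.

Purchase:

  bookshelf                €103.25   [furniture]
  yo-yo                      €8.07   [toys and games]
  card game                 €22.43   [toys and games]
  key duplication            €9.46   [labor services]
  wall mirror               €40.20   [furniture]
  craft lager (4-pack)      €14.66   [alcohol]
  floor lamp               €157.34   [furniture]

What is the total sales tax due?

Bookshelf €103.25: furniture, €75.00 or more → 8.5% → €8.78
Yo-yo €8.07: toys and games → 8.75% → €0.71
Card game €22.43: toys and games → 8.75% → €1.96
Key duplication €9.46: labor services → 0% → €0.00
Wall mirror €40.20: furniture, under €75.00 → 0% → €0.00
Craft lager (4-pack) €14.66: alcohol → 8.75% → €1.28
Floor lamp €157.34: furniture, €75.00 or more → 8.5% → €13.37
Total tax = €8.78 + €0.71 + €1.96 + €1.28 + €13.37 = €26.10

€26.10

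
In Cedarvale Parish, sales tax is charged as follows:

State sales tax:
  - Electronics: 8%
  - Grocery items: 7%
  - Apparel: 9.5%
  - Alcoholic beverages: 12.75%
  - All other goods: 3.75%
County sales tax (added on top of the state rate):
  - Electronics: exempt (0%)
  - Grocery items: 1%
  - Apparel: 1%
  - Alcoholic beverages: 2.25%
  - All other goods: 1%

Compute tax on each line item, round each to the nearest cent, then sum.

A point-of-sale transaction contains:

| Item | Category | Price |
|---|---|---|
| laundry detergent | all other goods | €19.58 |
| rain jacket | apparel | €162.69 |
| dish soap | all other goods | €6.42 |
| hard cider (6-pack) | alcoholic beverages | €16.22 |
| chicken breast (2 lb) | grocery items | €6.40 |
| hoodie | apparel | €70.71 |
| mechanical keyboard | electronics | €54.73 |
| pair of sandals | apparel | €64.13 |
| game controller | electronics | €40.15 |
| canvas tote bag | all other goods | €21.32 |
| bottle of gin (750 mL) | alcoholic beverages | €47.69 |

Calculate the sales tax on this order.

Laundry detergent €19.58: all other goods → 3.75% + 1% county = 4.75% → €0.93
Rain jacket €162.69: apparel → 9.5% + 1% county = 10.5% → €17.08
Dish soap €6.42: all other goods → 3.75% + 1% county = 4.75% → €0.30
Hard cider (6-pack) €16.22: alcoholic beverages → 12.75% + 2.25% county = 15% → €2.43
Chicken breast (2 lb) €6.40: grocery items → 7% + 1% county = 8% → €0.51
Hoodie €70.71: apparel → 9.5% + 1% county = 10.5% → €7.42
Mechanical keyboard €54.73: electronics → 8% + 0% county = 8% → €4.38
Pair of sandals €64.13: apparel → 9.5% + 1% county = 10.5% → €6.73
Game controller €40.15: electronics → 8% + 0% county = 8% → €3.21
Canvas tote bag €21.32: all other goods → 3.75% + 1% county = 4.75% → €1.01
Bottle of gin (750 mL) €47.69: alcoholic beverages → 12.75% + 2.25% county = 15% → €7.15
Total tax = €0.93 + €17.08 + €0.30 + €2.43 + €0.51 + €7.42 + €4.38 + €6.73 + €3.21 + €1.01 + €7.15 = €51.15

€51.15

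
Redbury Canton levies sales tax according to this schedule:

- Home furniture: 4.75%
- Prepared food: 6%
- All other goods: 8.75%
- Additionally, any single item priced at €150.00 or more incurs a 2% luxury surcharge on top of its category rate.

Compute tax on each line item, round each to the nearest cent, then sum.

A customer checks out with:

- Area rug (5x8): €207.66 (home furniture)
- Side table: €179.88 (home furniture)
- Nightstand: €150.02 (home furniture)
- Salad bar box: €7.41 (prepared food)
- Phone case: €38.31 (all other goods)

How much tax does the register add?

€40.08

Area rug (5x8) €207.66: home furniture → 4.75% + 2% surcharge = 6.75% → €14.02
Side table €179.88: home furniture → 4.75% + 2% surcharge = 6.75% → €12.14
Nightstand €150.02: home furniture → 4.75% + 2% surcharge = 6.75% → €10.13
Salad bar box €7.41: prepared food → 6% → €0.44
Phone case €38.31: all other goods → 8.75% → €3.35
Total tax = €14.02 + €12.14 + €10.13 + €0.44 + €3.35 = €40.08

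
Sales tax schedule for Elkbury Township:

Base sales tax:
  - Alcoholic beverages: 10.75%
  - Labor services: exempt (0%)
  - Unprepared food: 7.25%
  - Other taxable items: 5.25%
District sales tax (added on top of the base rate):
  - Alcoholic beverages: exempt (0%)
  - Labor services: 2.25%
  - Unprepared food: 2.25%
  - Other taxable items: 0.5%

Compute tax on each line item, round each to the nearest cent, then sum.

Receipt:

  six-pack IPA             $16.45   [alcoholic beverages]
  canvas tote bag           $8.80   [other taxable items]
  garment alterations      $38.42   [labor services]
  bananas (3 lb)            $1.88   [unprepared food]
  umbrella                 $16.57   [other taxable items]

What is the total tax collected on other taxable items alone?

$1.46

Canvas tote bag $8.80: other taxable items → 5.25% + 0.5% district = 5.75% → $0.51
Umbrella $16.57: other taxable items → 5.25% + 0.5% district = 5.75% → $0.95
Tax on other taxable items = $0.51 + $0.95 = $1.46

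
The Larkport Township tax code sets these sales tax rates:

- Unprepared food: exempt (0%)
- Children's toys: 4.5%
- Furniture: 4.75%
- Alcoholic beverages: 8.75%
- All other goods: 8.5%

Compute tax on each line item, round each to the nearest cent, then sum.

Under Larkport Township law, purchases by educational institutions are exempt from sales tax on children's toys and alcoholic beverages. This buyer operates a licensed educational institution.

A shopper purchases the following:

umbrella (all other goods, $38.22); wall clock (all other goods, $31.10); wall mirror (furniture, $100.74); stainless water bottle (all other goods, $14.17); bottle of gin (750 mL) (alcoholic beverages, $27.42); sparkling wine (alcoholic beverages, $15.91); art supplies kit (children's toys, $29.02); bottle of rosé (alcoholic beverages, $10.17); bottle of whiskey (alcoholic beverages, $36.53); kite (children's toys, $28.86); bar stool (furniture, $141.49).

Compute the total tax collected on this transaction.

Umbrella $38.22: all other goods → 8.5% → $3.25
Wall clock $31.10: all other goods → 8.5% → $2.64
Wall mirror $100.74: furniture → 4.75% → $4.79
Stainless water bottle $14.17: all other goods → 8.5% → $1.20
Bottle of gin (750 mL) $27.42: alcoholic beverages, buyer-exempt → 0% → $0.00
Sparkling wine $15.91: alcoholic beverages, buyer-exempt → 0% → $0.00
Art supplies kit $29.02: children's toys, buyer-exempt → 0% → $0.00
Bottle of rosé $10.17: alcoholic beverages, buyer-exempt → 0% → $0.00
Bottle of whiskey $36.53: alcoholic beverages, buyer-exempt → 0% → $0.00
Kite $28.86: children's toys, buyer-exempt → 0% → $0.00
Bar stool $141.49: furniture → 4.75% → $6.72
Total tax = $3.25 + $2.64 + $4.79 + $1.20 + $6.72 = $18.60

$18.60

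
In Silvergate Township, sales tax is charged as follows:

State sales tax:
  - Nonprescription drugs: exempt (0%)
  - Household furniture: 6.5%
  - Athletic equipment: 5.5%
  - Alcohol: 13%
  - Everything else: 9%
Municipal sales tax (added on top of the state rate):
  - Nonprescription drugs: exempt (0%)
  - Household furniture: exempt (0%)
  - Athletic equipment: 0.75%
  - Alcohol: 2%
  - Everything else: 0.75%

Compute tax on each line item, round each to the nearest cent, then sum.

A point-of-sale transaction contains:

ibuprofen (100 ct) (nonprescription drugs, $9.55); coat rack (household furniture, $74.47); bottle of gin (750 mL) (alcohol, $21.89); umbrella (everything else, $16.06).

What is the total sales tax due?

$9.69

Ibuprofen (100 ct) $9.55: nonprescription drugs → 0% + 0% municipal = 0% → $0.00
Coat rack $74.47: household furniture → 6.5% + 0% municipal = 6.5% → $4.84
Bottle of gin (750 mL) $21.89: alcohol → 13% + 2% municipal = 15% → $3.28
Umbrella $16.06: everything else → 9% + 0.75% municipal = 9.75% → $1.57
Total tax = $4.84 + $3.28 + $1.57 = $9.69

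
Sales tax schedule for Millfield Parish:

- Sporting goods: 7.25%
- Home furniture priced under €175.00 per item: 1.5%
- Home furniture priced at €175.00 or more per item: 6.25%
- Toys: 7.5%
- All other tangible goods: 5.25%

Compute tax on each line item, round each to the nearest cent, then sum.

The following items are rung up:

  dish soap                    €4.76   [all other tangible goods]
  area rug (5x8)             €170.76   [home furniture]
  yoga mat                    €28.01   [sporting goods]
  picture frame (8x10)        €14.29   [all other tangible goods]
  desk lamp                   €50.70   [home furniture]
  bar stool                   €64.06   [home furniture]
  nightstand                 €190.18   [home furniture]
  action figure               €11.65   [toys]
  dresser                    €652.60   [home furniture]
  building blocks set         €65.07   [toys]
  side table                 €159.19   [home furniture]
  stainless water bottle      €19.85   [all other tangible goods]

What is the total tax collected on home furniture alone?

Area rug (5x8) €170.76: home furniture, under €175.00 → 1.5% → €2.56
Desk lamp €50.70: home furniture, under €175.00 → 1.5% → €0.76
Bar stool €64.06: home furniture, under €175.00 → 1.5% → €0.96
Nightstand €190.18: home furniture, €175.00 or more → 6.25% → €11.89
Dresser €652.60: home furniture, €175.00 or more → 6.25% → €40.79
Side table €159.19: home furniture, under €175.00 → 1.5% → €2.39
Tax on home furniture = €2.56 + €0.76 + €0.96 + €11.89 + €40.79 + €2.39 = €59.35

€59.35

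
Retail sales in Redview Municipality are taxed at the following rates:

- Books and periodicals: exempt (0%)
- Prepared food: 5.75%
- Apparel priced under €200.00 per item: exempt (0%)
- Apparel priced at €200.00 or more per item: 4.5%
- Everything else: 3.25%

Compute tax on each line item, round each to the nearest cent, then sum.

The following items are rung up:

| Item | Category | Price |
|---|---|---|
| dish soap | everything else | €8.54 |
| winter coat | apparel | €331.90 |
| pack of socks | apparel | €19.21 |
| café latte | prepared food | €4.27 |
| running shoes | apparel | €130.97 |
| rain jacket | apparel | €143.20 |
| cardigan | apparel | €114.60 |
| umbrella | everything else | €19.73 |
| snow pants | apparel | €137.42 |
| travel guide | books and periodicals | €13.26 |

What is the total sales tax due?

Dish soap €8.54: everything else → 3.25% → €0.28
Winter coat €331.90: apparel, €200.00 or more → 4.5% → €14.94
Pack of socks €19.21: apparel, under €200.00 → 0% → €0.00
Café latte €4.27: prepared food → 5.75% → €0.25
Running shoes €130.97: apparel, under €200.00 → 0% → €0.00
Rain jacket €143.20: apparel, under €200.00 → 0% → €0.00
Cardigan €114.60: apparel, under €200.00 → 0% → €0.00
Umbrella €19.73: everything else → 3.25% → €0.64
Snow pants €137.42: apparel, under €200.00 → 0% → €0.00
Travel guide €13.26: books and periodicals → 0% → €0.00
Total tax = €0.28 + €14.94 + €0.25 + €0.64 = €16.11

€16.11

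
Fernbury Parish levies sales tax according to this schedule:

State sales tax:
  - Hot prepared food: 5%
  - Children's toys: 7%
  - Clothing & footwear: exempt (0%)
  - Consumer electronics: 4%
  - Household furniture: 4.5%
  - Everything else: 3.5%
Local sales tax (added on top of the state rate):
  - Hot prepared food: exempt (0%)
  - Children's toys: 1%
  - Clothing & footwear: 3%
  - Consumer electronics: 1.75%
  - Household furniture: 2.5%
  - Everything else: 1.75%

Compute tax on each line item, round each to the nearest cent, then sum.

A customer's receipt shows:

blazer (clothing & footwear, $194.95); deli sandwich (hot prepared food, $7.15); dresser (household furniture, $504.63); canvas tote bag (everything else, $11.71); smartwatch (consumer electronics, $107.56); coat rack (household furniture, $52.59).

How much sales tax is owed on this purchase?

$52.00

Blazer $194.95: clothing & footwear → 0% + 3% local = 3% → $5.85
Deli sandwich $7.15: hot prepared food → 5% + 0% local = 5% → $0.36
Dresser $504.63: household furniture → 4.5% + 2.5% local = 7% → $35.32
Canvas tote bag $11.71: everything else → 3.5% + 1.75% local = 5.25% → $0.61
Smartwatch $107.56: consumer electronics → 4% + 1.75% local = 5.75% → $6.18
Coat rack $52.59: household furniture → 4.5% + 2.5% local = 7% → $3.68
Total tax = $5.85 + $0.36 + $35.32 + $0.61 + $6.18 + $3.68 = $52.00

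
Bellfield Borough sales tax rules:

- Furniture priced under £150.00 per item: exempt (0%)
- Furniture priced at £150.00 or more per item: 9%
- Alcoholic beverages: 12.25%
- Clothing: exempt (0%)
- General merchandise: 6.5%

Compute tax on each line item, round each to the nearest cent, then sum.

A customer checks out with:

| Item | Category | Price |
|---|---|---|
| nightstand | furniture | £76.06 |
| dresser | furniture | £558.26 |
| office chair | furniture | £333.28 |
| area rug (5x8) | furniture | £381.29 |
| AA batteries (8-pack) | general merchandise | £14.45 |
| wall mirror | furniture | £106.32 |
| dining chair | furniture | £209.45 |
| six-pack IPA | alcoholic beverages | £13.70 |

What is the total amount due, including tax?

£1828.84

Nightstand £76.06: furniture, under £150.00 → 0% → £0.00
Dresser £558.26: furniture, £150.00 or more → 9% → £50.24
Office chair £333.28: furniture, £150.00 or more → 9% → £30.00
Area rug (5x8) £381.29: furniture, £150.00 or more → 9% → £34.32
AA batteries (8-pack) £14.45: general merchandise → 6.5% → £0.94
Wall mirror £106.32: furniture, under £150.00 → 0% → £0.00
Dining chair £209.45: furniture, £150.00 or more → 9% → £18.85
Six-pack IPA £13.70: alcoholic beverages → 12.25% → £1.68
Subtotal = £1692.81; tax = £136.03; total due = £1828.84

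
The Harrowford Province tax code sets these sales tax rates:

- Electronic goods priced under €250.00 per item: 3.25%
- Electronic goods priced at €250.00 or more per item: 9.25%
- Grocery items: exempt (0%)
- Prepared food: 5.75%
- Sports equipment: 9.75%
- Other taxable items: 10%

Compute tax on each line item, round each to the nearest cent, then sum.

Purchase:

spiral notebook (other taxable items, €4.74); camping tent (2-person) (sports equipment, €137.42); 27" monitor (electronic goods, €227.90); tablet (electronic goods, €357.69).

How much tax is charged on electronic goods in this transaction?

€40.50

27" monitor €227.90: electronic goods, under €250.00 → 3.25% → €7.41
Tablet €357.69: electronic goods, €250.00 or more → 9.25% → €33.09
Tax on electronic goods = €7.41 + €33.09 = €40.50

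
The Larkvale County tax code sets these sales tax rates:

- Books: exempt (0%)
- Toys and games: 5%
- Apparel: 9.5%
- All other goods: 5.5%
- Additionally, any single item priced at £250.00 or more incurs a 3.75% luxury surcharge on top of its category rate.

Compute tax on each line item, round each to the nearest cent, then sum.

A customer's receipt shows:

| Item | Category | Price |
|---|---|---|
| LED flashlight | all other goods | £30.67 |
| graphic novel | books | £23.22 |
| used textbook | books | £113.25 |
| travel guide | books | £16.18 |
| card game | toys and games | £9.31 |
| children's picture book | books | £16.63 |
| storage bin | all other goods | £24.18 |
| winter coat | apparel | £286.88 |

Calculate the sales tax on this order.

£41.50

LED flashlight £30.67: all other goods → 5.5% → £1.69
Graphic novel £23.22: books → 0% → £0.00
Used textbook £113.25: books → 0% → £0.00
Travel guide £16.18: books → 0% → £0.00
Card game £9.31: toys and games → 5% → £0.47
Children's picture book £16.63: books → 0% → £0.00
Storage bin £24.18: all other goods → 5.5% → £1.33
Winter coat £286.88: apparel → 9.5% + 3.75% surcharge = 13.25% → £38.01
Total tax = £1.69 + £0.47 + £1.33 + £38.01 = £41.50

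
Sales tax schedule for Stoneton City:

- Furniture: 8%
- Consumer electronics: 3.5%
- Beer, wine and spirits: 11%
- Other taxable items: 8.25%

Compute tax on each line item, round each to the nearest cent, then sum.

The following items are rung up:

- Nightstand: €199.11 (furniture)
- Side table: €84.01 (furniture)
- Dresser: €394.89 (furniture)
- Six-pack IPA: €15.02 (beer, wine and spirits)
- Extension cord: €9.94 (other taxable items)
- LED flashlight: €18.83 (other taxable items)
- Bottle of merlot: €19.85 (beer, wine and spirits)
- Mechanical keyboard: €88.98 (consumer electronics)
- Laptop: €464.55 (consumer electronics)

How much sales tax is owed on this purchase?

Nightstand €199.11: furniture → 8% → €15.93
Side table €84.01: furniture → 8% → €6.72
Dresser €394.89: furniture → 8% → €31.59
Six-pack IPA €15.02: beer, wine and spirits → 11% → €1.65
Extension cord €9.94: other taxable items → 8.25% → €0.82
LED flashlight €18.83: other taxable items → 8.25% → €1.55
Bottle of merlot €19.85: beer, wine and spirits → 11% → €2.18
Mechanical keyboard €88.98: consumer electronics → 3.5% → €3.11
Laptop €464.55: consumer electronics → 3.5% → €16.26
Total tax = €15.93 + €6.72 + €31.59 + €1.65 + €0.82 + €1.55 + €2.18 + €3.11 + €16.26 = €79.81

€79.81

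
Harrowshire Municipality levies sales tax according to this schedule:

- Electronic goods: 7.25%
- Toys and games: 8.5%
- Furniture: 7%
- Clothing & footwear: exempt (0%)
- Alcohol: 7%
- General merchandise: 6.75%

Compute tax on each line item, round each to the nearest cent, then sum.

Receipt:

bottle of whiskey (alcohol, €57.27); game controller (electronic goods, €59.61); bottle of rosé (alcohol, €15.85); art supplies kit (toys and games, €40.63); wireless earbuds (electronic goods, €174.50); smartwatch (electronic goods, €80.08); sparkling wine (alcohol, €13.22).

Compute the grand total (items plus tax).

€473.44

Bottle of whiskey €57.27: alcohol → 7% → €4.01
Game controller €59.61: electronic goods → 7.25% → €4.32
Bottle of rosé €15.85: alcohol → 7% → €1.11
Art supplies kit €40.63: toys and games → 8.5% → €3.45
Wireless earbuds €174.50: electronic goods → 7.25% → €12.65
Smartwatch €80.08: electronic goods → 7.25% → €5.81
Sparkling wine €13.22: alcohol → 7% → €0.93
Subtotal = €441.16; tax = €32.28; total due = €473.44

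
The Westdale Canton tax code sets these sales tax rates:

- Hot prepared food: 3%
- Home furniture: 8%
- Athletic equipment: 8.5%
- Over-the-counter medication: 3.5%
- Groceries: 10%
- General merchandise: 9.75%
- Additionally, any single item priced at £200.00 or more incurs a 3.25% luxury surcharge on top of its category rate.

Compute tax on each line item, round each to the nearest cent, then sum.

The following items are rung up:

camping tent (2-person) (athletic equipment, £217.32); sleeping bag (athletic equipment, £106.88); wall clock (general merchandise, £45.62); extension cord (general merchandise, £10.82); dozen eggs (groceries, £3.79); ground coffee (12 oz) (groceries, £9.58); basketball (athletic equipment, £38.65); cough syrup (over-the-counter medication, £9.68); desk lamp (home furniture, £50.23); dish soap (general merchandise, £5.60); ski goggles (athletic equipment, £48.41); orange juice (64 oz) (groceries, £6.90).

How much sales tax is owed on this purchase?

£54.46

Camping tent (2-person) £217.32: athletic equipment → 8.5% + 3.25% surcharge = 11.75% → £25.54
Sleeping bag £106.88: athletic equipment → 8.5% → £9.08
Wall clock £45.62: general merchandise → 9.75% → £4.45
Extension cord £10.82: general merchandise → 9.75% → £1.05
Dozen eggs £3.79: groceries → 10% → £0.38
Ground coffee (12 oz) £9.58: groceries → 10% → £0.96
Basketball £38.65: athletic equipment → 8.5% → £3.29
Cough syrup £9.68: over-the-counter medication → 3.5% → £0.34
Desk lamp £50.23: home furniture → 8% → £4.02
Dish soap £5.60: general merchandise → 9.75% → £0.55
Ski goggles £48.41: athletic equipment → 8.5% → £4.11
Orange juice (64 oz) £6.90: groceries → 10% → £0.69
Total tax = £25.54 + £9.08 + £4.45 + £1.05 + £0.38 + £0.96 + £3.29 + £0.34 + £4.02 + £0.55 + £4.11 + £0.69 = £54.46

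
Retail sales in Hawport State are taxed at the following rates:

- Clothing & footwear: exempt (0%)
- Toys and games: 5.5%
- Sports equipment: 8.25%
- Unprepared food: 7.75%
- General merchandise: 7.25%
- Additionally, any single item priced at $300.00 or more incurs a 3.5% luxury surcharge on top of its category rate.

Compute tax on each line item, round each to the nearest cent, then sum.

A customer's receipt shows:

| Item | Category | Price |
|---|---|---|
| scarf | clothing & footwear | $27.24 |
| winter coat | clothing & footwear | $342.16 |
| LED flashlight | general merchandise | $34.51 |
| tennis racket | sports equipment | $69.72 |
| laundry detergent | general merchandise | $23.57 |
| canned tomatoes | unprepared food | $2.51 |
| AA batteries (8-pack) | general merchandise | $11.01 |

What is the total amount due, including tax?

$533.65

Scarf $27.24: clothing & footwear → 0% → $0.00
Winter coat $342.16: clothing & footwear → 0% + 3.5% surcharge = 3.5% → $11.98
LED flashlight $34.51: general merchandise → 7.25% → $2.50
Tennis racket $69.72: sports equipment → 8.25% → $5.75
Laundry detergent $23.57: general merchandise → 7.25% → $1.71
Canned tomatoes $2.51: unprepared food → 7.75% → $0.19
AA batteries (8-pack) $11.01: general merchandise → 7.25% → $0.80
Subtotal = $510.72; tax = $22.93; total due = $533.65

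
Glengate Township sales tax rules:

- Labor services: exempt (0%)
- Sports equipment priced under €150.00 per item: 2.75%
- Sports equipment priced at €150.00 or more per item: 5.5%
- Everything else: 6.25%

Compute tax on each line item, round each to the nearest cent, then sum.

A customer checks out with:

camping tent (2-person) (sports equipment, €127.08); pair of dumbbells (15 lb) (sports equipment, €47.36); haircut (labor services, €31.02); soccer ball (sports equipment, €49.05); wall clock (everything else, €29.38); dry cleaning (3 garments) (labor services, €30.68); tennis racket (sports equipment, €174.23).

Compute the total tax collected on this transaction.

Camping tent (2-person) €127.08: sports equipment, under €150.00 → 2.75% → €3.49
Pair of dumbbells (15 lb) €47.36: sports equipment, under €150.00 → 2.75% → €1.30
Haircut €31.02: labor services → 0% → €0.00
Soccer ball €49.05: sports equipment, under €150.00 → 2.75% → €1.35
Wall clock €29.38: everything else → 6.25% → €1.84
Dry cleaning (3 garments) €30.68: labor services → 0% → €0.00
Tennis racket €174.23: sports equipment, €150.00 or more → 5.5% → €9.58
Total tax = €3.49 + €1.30 + €1.35 + €1.84 + €9.58 = €17.56

€17.56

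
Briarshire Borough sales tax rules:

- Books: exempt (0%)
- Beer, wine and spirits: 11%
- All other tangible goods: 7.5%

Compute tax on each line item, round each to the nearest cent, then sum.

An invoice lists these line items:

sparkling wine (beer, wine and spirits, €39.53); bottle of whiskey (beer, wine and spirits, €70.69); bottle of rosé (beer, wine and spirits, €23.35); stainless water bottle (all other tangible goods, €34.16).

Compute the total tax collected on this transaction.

€17.26

Sparkling wine €39.53: beer, wine and spirits → 11% → €4.35
Bottle of whiskey €70.69: beer, wine and spirits → 11% → €7.78
Bottle of rosé €23.35: beer, wine and spirits → 11% → €2.57
Stainless water bottle €34.16: all other tangible goods → 7.5% → €2.56
Total tax = €4.35 + €7.78 + €2.57 + €2.56 = €17.26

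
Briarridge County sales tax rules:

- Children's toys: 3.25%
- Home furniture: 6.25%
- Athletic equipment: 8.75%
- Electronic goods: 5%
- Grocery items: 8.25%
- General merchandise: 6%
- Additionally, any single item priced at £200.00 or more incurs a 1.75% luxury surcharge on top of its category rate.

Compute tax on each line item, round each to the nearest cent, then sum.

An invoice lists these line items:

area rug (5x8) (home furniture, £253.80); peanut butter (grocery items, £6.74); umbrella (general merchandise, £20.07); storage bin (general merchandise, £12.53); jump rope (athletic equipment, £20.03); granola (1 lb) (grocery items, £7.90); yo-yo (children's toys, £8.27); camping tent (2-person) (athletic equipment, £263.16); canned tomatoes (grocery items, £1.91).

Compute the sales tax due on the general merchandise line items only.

Umbrella £20.07: general merchandise → 6% → £1.20
Storage bin £12.53: general merchandise → 6% → £0.75
Tax on general merchandise = £1.20 + £0.75 = £1.95

£1.95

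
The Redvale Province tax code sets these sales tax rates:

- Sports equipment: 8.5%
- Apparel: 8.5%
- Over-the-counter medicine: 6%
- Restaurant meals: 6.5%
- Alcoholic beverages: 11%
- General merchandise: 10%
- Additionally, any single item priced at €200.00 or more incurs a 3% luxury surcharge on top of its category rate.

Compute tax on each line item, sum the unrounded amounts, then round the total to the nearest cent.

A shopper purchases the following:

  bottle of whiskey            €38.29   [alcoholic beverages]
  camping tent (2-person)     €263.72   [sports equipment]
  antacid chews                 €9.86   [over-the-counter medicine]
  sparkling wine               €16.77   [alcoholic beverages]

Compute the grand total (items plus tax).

Bottle of whiskey €38.29: alcoholic beverages → 11% → €4.2119
Camping tent (2-person) €263.72: sports equipment → 8.5% + 3% surcharge = 11.5% → €30.3278
Antacid chews €9.86: over-the-counter medicine → 6% → €0.5916
Sparkling wine €16.77: alcoholic beverages → 11% → €1.8447
Subtotal = €328.64; unrounded tax = €36.976 → €36.98; total due = €365.62

€365.62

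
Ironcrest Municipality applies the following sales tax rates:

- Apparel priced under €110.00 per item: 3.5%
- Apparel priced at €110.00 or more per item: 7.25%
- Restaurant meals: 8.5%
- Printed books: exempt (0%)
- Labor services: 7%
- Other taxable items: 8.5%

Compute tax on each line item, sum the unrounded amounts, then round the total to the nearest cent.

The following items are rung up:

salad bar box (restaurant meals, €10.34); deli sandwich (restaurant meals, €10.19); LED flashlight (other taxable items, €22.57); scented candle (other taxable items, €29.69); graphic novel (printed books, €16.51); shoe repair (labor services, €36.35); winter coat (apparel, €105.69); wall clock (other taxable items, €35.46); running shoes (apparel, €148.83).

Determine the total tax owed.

€26.24

Salad bar box €10.34: restaurant meals → 8.5% → €0.8789
Deli sandwich €10.19: restaurant meals → 8.5% → €0.86615
LED flashlight €22.57: other taxable items → 8.5% → €1.91845
Scented candle €29.69: other taxable items → 8.5% → €2.52365
Graphic novel €16.51: printed books → 0% → €0.00
Shoe repair €36.35: labor services → 7% → €2.5445
Winter coat €105.69: apparel, under €110.00 → 3.5% → €3.69915
Wall clock €35.46: other taxable items → 8.5% → €3.0141
Running shoes €148.83: apparel, €110.00 or more → 7.25% → €10.790175
Unrounded tax sum = €26.235075 → €26.24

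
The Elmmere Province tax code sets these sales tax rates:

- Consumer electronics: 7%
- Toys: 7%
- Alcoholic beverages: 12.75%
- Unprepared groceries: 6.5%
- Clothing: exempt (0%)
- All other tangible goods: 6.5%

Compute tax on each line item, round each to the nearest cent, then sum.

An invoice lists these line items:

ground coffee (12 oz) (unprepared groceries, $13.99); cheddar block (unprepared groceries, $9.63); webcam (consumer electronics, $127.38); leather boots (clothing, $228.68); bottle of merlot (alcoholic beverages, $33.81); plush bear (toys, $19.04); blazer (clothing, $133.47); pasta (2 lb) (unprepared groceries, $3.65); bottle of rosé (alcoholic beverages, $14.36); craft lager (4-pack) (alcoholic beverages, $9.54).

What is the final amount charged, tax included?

$612.94

Ground coffee (12 oz) $13.99: unprepared groceries → 6.5% → $0.91
Cheddar block $9.63: unprepared groceries → 6.5% → $0.63
Webcam $127.38: consumer electronics → 7% → $8.92
Leather boots $228.68: clothing → 0% → $0.00
Bottle of merlot $33.81: alcoholic beverages → 12.75% → $4.31
Plush bear $19.04: toys → 7% → $1.33
Blazer $133.47: clothing → 0% → $0.00
Pasta (2 lb) $3.65: unprepared groceries → 6.5% → $0.24
Bottle of rosé $14.36: alcoholic beverages → 12.75% → $1.83
Craft lager (4-pack) $9.54: alcoholic beverages → 12.75% → $1.22
Subtotal = $593.55; tax = $19.39; total due = $612.94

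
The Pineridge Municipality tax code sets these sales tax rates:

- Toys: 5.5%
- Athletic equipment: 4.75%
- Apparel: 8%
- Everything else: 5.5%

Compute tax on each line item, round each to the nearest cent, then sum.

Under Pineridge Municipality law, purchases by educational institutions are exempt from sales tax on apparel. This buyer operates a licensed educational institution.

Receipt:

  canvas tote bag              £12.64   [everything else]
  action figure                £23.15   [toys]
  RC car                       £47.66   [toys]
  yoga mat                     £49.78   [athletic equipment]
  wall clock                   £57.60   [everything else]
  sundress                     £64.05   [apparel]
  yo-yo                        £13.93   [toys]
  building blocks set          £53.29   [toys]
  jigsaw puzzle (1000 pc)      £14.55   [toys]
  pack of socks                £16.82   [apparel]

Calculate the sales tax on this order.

£14.62

Canvas tote bag £12.64: everything else → 5.5% → £0.70
Action figure £23.15: toys → 5.5% → £1.27
RC car £47.66: toys → 5.5% → £2.62
Yoga mat £49.78: athletic equipment → 4.75% → £2.36
Wall clock £57.60: everything else → 5.5% → £3.17
Sundress £64.05: apparel, buyer-exempt → 0% → £0.00
Yo-yo £13.93: toys → 5.5% → £0.77
Building blocks set £53.29: toys → 5.5% → £2.93
Jigsaw puzzle (1000 pc) £14.55: toys → 5.5% → £0.80
Pack of socks £16.82: apparel, buyer-exempt → 0% → £0.00
Total tax = £0.70 + £1.27 + £2.62 + £2.36 + £3.17 + £0.77 + £2.93 + £0.80 = £14.62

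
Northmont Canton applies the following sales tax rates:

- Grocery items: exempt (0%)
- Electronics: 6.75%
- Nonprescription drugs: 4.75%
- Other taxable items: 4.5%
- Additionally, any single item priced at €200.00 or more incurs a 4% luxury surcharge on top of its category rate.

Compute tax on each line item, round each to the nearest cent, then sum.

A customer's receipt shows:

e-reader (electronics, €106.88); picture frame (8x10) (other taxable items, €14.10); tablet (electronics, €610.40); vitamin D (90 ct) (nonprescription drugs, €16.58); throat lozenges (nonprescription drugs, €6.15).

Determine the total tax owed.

€74.54

E-reader €106.88: electronics → 6.75% → €7.21
Picture frame (8x10) €14.10: other taxable items → 4.5% → €0.63
Tablet €610.40: electronics → 6.75% + 4% surcharge = 10.75% → €65.62
Vitamin D (90 ct) €16.58: nonprescription drugs → 4.75% → €0.79
Throat lozenges €6.15: nonprescription drugs → 4.75% → €0.29
Total tax = €7.21 + €0.63 + €65.62 + €0.79 + €0.29 = €74.54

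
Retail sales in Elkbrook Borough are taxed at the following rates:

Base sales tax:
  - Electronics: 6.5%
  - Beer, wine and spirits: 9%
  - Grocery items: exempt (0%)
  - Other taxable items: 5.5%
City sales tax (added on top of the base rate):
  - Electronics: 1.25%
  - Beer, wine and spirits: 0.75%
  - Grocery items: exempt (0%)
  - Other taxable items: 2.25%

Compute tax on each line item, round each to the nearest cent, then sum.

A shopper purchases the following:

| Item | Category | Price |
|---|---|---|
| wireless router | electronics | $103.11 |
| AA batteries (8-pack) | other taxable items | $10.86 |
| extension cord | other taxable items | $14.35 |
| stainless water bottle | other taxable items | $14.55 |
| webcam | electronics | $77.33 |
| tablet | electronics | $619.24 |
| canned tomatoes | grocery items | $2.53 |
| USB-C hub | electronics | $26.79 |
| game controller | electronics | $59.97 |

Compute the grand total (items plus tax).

Wireless router $103.11: electronics → 6.5% + 1.25% city = 7.75% → $7.99
AA batteries (8-pack) $10.86: other taxable items → 5.5% + 2.25% city = 7.75% → $0.84
Extension cord $14.35: other taxable items → 5.5% + 2.25% city = 7.75% → $1.11
Stainless water bottle $14.55: other taxable items → 5.5% + 2.25% city = 7.75% → $1.13
Webcam $77.33: electronics → 6.5% + 1.25% city = 7.75% → $5.99
Tablet $619.24: electronics → 6.5% + 1.25% city = 7.75% → $47.99
Canned tomatoes $2.53: grocery items → 0% + 0% city = 0% → $0.00
USB-C hub $26.79: electronics → 6.5% + 1.25% city = 7.75% → $2.08
Game controller $59.97: electronics → 6.5% + 1.25% city = 7.75% → $4.65
Subtotal = $928.73; tax = $71.78; total due = $1000.51

$1000.51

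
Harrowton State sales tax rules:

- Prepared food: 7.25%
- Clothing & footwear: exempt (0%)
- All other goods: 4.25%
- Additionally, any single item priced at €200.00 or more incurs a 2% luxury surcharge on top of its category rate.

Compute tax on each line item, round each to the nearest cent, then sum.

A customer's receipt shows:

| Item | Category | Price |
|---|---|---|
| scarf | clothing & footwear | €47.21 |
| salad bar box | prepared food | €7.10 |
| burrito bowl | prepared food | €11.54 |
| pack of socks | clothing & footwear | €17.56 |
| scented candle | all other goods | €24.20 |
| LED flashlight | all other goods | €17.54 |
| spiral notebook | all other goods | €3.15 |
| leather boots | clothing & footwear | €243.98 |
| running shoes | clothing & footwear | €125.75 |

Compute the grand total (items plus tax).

€506.17

Scarf €47.21: clothing & footwear → 0% → €0.00
Salad bar box €7.10: prepared food → 7.25% → €0.51
Burrito bowl €11.54: prepared food → 7.25% → €0.84
Pack of socks €17.56: clothing & footwear → 0% → €0.00
Scented candle €24.20: all other goods → 4.25% → €1.03
LED flashlight €17.54: all other goods → 4.25% → €0.75
Spiral notebook €3.15: all other goods → 4.25% → €0.13
Leather boots €243.98: clothing & footwear → 0% + 2% surcharge = 2% → €4.88
Running shoes €125.75: clothing & footwear → 0% → €0.00
Subtotal = €498.03; tax = €8.14; total due = €506.17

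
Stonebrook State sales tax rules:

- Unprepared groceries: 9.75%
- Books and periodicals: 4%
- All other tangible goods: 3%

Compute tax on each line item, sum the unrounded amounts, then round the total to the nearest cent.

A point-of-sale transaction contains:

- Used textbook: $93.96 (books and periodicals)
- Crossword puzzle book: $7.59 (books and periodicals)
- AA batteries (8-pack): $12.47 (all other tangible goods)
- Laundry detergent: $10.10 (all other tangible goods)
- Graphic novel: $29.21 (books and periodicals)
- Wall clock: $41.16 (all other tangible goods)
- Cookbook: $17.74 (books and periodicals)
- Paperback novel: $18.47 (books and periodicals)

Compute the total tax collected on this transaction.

Used textbook $93.96: books and periodicals → 4% → $3.7584
Crossword puzzle book $7.59: books and periodicals → 4% → $0.3036
AA batteries (8-pack) $12.47: all other tangible goods → 3% → $0.3741
Laundry detergent $10.10: all other tangible goods → 3% → $0.303
Graphic novel $29.21: books and periodicals → 4% → $1.1684
Wall clock $41.16: all other tangible goods → 3% → $1.2348
Cookbook $17.74: books and periodicals → 4% → $0.7096
Paperback novel $18.47: books and periodicals → 4% → $0.7388
Unrounded tax sum = $8.5907 → $8.59

$8.59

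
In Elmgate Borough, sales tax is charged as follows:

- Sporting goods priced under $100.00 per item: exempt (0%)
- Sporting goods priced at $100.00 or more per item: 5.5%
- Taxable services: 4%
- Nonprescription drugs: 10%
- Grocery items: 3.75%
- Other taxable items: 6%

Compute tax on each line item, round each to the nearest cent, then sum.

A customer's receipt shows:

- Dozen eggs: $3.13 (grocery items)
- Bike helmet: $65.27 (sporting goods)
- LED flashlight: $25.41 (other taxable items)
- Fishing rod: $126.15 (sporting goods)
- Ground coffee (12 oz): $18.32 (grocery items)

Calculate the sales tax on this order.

$9.27

Dozen eggs $3.13: grocery items → 3.75% → $0.12
Bike helmet $65.27: sporting goods, under $100.00 → 0% → $0.00
LED flashlight $25.41: other taxable items → 6% → $1.52
Fishing rod $126.15: sporting goods, $100.00 or more → 5.5% → $6.94
Ground coffee (12 oz) $18.32: grocery items → 3.75% → $0.69
Total tax = $0.12 + $1.52 + $6.94 + $0.69 = $9.27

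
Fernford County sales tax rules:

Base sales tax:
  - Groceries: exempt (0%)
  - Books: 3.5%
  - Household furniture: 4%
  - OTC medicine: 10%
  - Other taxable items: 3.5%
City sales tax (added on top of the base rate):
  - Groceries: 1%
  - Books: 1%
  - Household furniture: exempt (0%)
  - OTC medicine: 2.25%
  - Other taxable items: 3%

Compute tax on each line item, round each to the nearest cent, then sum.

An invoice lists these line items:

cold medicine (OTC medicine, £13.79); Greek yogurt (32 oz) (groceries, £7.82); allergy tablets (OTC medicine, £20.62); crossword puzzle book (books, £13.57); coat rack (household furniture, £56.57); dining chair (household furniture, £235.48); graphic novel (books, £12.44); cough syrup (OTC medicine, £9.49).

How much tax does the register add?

Cold medicine £13.79: OTC medicine → 10% + 2.25% city = 12.25% → £1.69
Greek yogurt (32 oz) £7.82: groceries → 0% + 1% city = 1% → £0.08
Allergy tablets £20.62: OTC medicine → 10% + 2.25% city = 12.25% → £2.53
Crossword puzzle book £13.57: books → 3.5% + 1% city = 4.5% → £0.61
Coat rack £56.57: household furniture → 4% + 0% city = 4% → £2.26
Dining chair £235.48: household furniture → 4% + 0% city = 4% → £9.42
Graphic novel £12.44: books → 3.5% + 1% city = 4.5% → £0.56
Cough syrup £9.49: OTC medicine → 10% + 2.25% city = 12.25% → £1.16
Total tax = £1.69 + £0.08 + £2.53 + £0.61 + £2.26 + £9.42 + £0.56 + £1.16 = £18.31

£18.31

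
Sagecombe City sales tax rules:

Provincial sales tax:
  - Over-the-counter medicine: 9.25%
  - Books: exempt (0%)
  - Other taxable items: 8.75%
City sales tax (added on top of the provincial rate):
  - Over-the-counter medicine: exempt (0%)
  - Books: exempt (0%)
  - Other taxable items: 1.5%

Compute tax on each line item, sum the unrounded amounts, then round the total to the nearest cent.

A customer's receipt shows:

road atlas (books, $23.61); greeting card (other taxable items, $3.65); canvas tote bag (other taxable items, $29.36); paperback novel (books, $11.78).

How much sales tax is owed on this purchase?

$3.38

Road atlas $23.61: books → 0% + 0% city = 0% → $0.00
Greeting card $3.65: other taxable items → 8.75% + 1.5% city = 10.25% → $0.374125
Canvas tote bag $29.36: other taxable items → 8.75% + 1.5% city = 10.25% → $3.0094
Paperback novel $11.78: books → 0% + 0% city = 0% → $0.00
Unrounded tax sum = $3.383525 → $3.38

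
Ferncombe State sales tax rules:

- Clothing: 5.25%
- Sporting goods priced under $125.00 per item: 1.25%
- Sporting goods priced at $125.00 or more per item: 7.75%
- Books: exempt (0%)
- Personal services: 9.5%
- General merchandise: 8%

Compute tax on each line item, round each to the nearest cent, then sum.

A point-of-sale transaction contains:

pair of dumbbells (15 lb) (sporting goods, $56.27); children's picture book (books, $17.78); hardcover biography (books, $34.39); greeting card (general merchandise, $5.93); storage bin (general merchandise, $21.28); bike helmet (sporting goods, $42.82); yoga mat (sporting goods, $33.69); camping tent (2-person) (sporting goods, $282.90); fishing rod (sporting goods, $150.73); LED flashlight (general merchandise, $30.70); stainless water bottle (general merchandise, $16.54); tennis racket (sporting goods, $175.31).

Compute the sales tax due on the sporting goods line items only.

$48.85

Pair of dumbbells (15 lb) $56.27: sporting goods, under $125.00 → 1.25% → $0.70
Bike helmet $42.82: sporting goods, under $125.00 → 1.25% → $0.54
Yoga mat $33.69: sporting goods, under $125.00 → 1.25% → $0.42
Camping tent (2-person) $282.90: sporting goods, $125.00 or more → 7.75% → $21.92
Fishing rod $150.73: sporting goods, $125.00 or more → 7.75% → $11.68
Tennis racket $175.31: sporting goods, $125.00 or more → 7.75% → $13.59
Tax on sporting goods = $0.70 + $0.54 + $0.42 + $21.92 + $11.68 + $13.59 = $48.85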